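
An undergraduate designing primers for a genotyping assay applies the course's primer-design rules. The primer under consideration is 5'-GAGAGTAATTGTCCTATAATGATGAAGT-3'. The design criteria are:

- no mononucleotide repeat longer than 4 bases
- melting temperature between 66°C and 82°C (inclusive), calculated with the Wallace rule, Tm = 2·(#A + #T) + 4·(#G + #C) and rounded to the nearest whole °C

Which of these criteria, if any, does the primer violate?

Meets all criteria.

Base counts: A=10, T=9, G=7, C=2 (length 28).
homopolymer run: longest run = 2 ✓
Tm: Tm = 2·19 + 4·9 = 74°C ✓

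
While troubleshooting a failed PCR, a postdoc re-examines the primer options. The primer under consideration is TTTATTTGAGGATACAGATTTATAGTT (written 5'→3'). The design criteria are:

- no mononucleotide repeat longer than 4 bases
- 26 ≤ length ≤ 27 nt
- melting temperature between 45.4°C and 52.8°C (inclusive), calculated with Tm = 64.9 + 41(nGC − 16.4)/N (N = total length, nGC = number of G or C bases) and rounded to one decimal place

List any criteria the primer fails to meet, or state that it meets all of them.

Meets all criteria.

Base counts: A=8, T=13, G=5, C=1 (length 27).
homopolymer run: longest run = 3 ✓
length: length 27 ✓
Tm: Tm = 64.9 + 41·(6 − 16.4)/27 = 49.1°C ✓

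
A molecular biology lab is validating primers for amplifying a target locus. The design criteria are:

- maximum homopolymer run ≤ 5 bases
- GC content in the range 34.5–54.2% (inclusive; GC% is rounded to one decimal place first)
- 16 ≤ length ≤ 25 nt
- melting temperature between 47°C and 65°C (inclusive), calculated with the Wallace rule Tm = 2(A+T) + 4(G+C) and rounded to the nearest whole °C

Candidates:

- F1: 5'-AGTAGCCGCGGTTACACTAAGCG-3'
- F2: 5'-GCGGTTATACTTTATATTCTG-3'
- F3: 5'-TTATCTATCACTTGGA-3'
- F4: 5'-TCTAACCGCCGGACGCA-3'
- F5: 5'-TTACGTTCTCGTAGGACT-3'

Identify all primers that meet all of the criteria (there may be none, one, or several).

F1 (23 nt, A=6 T=4 G=7 C=6): longest run = 2 ✓; GC 13/23 = 56.5%, outside 34.5–54.2% ✗; length 23 ✓; Tm = 2·10 + 4·13 = 72°C, outside 47–65°C ✗ — fails.
F2 (21 nt, A=4 T=10 G=4 C=3): longest run = 3 ✓; GC 7/21 = 33.3%, outside 34.5–54.2% ✗; length 21 ✓; Tm = 2·14 + 4·7 = 56°C ✓ — fails.
F3 (16 nt, A=4 T=7 G=2 C=3): longest run = 2 ✓; GC 5/16 = 31.3%, outside 34.5–54.2% ✗; length 16 ✓; Tm = 2·11 + 4·5 = 42°C, outside 47–65°C ✗ — fails.
F4 (17 nt, A=4 T=2 G=4 C=7): longest run = 2 ✓; GC 11/17 = 64.7%, outside 34.5–54.2% ✗; length 17 ✓; Tm = 2·6 + 4·11 = 56°C ✓ — fails.
F5 (18 nt, A=3 T=7 G=4 C=4): longest run = 2 ✓; GC 8/18 = 44.4% ✓; length 18 ✓; Tm = 2·10 + 4·8 = 52°C ✓ — passes.

F5 only.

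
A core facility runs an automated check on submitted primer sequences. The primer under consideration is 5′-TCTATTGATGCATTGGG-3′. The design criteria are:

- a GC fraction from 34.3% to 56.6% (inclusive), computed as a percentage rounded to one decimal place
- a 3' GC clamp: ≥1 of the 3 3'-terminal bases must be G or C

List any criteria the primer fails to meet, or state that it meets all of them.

Base counts: A=3, T=7, G=5, C=2 (length 17).
GC content: GC 7/17 = 41.2% ✓
GC clamp: 3' end GGG has 3 G/C ✓

Meets all criteria.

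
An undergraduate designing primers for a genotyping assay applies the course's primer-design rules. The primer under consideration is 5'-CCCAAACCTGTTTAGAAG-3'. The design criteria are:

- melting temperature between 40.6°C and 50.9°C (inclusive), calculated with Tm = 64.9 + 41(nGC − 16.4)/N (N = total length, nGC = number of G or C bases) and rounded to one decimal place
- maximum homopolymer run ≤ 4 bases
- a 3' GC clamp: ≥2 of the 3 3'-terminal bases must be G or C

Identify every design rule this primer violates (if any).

Fails: GC clamp.

Base counts: A=6, T=4, G=3, C=5 (length 18).
Tm: Tm = 64.9 + 41·(8 − 16.4)/18 = 45.8°C ✓
homopolymer run: longest run = 3 ✓
GC clamp: 3' end AAG has 1 G/C, need ≥2 ✗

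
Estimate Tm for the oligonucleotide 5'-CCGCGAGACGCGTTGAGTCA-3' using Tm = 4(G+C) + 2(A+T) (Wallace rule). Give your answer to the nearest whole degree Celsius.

66°C

Base counts: A=4, T=3, G=7, C=6 (length 20).
Tm = 2·(4+3) + 4·(7+6) = 2·7 + 4·13 = 14 + 52 = 66°C.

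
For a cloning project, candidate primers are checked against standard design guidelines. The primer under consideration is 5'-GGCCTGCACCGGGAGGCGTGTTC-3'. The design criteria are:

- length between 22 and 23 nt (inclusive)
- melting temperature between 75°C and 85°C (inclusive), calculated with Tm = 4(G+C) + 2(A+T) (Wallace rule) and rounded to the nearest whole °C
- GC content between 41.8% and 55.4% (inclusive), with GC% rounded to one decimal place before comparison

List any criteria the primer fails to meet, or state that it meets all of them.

Fails: GC content.

Base counts: A=2, T=4, G=10, C=7 (length 23).
length: length 23 ✓
Tm: Tm = 2·6 + 4·17 = 80°C ✓
GC content: GC 17/23 = 73.9%, outside 41.8–55.4% ✗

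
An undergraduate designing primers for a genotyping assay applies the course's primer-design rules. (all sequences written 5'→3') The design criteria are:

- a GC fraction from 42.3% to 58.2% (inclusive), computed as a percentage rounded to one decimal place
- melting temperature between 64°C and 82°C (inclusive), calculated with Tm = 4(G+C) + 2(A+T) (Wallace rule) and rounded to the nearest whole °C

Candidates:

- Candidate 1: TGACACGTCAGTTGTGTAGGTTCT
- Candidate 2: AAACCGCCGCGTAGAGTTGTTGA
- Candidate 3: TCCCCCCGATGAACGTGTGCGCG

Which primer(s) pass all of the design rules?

Candidate 1 (24 nt, A=4 T=9 G=7 C=4): GC 11/24 = 45.8% ✓; Tm = 2·13 + 4·11 = 70°C ✓ — passes.
Candidate 2 (23 nt, A=6 T=5 G=7 C=5): GC 12/23 = 52.2% ✓; Tm = 2·11 + 4·12 = 70°C ✓ — passes.
Candidate 3 (23 nt, A=3 T=4 G=7 C=9): GC 16/23 = 69.6%, outside 42.3–58.2% ✗; Tm = 2·7 + 4·16 = 78°C ✓ — fails.

Candidate 1 and Candidate 2.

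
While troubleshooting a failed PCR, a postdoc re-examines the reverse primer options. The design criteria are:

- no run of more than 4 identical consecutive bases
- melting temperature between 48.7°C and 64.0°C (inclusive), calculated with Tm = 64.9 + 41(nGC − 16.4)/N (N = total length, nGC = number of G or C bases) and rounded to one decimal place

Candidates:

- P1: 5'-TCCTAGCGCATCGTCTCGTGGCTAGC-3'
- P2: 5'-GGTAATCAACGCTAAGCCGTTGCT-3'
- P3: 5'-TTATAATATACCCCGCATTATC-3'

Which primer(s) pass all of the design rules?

P2 only.

P1 (26 nt, A=3 T=7 G=7 C=9): longest run = 2 ✓; Tm = 64.9 + 41·(16 − 16.4)/26 = 64.3°C, outside 48.7–64.0°C ✗ — fails.
P2 (24 nt, A=6 T=6 G=6 C=6): longest run = 2 ✓; Tm = 64.9 + 41·(12 − 16.4)/24 = 57.4°C ✓ — passes.
P3 (22 nt, A=7 T=8 G=1 C=6): longest run = 4 ✓; Tm = 64.9 + 41·(7 − 16.4)/22 = 47.4°C, outside 48.7–64.0°C ✗ — fails.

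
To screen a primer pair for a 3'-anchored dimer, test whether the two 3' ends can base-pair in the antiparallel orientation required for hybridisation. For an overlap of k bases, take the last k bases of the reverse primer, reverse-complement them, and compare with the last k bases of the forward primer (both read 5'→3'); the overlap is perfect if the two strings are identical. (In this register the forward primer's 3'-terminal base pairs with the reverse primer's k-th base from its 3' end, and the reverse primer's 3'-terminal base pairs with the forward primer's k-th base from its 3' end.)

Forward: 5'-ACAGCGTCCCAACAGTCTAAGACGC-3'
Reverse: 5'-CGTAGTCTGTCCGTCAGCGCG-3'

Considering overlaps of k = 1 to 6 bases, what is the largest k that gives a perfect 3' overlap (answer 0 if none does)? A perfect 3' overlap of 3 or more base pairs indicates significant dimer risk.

Longest perfect overlap: 3 complementary base pairs; significant dimer risk (threshold 3).

Last 6 bases (5'→3') — forward …AGACGC, reverse …AGCGCG.
Reverse complement of the reverse primer's last 6 bases: CGCGCT; its first k bases are the reverse complement of the reverse primer's last k bases, so a perfect k-base overlap needs the forward primer's last k bases to equal them.
Comparing (forward last k vs required): k=1: C vs C ✓; k=2: GC vs CG ✗; k=3: CGC vs CGC ✓; k=4: ACGC vs CGCG ✗; k=5: GACGC vs CGCGC ✗; k=6: AGACGC vs CGCGCT ✗.
Perfect overlaps at k = 1, 3; the largest is 3.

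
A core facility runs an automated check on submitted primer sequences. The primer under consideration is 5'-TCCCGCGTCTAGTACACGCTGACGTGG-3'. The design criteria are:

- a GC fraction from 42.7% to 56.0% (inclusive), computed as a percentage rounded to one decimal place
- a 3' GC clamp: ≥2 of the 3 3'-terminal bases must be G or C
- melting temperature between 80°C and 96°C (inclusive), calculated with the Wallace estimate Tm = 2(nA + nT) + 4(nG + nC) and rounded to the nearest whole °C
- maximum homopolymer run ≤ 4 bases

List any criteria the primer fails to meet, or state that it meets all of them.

Base counts: A=4, T=6, G=8, C=9 (length 27).
GC content: GC 17/27 = 63.0%, outside 42.7–56.0% ✗
GC clamp: 3' end TGG has 2 G/C ✓
Tm: Tm = 2·10 + 4·17 = 88°C ✓
homopolymer run: longest run = 3 ✓

Fails: GC content.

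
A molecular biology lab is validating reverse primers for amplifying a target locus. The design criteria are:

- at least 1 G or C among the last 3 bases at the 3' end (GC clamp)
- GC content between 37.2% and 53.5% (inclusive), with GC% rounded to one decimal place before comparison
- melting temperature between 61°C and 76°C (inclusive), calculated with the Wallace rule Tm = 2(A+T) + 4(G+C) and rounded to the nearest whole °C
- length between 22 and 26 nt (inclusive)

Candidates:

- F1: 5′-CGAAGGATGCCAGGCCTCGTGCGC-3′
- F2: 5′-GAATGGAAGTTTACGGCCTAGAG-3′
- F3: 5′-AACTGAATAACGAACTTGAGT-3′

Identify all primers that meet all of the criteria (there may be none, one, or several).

F1 (24 nt, A=4 T=3 G=9 C=8): 3' end CGC has 3 G/C ✓; GC 17/24 = 70.8%, outside 37.2–53.5% ✗; Tm = 2·7 + 4·17 = 82°C, outside 61–76°C ✗; length 24 ✓ — fails.
F2 (23 nt, A=7 T=5 G=8 C=3): 3' end GAG has 2 G/C ✓; GC 11/23 = 47.8% ✓; Tm = 2·12 + 4·11 = 68°C ✓; length 23 ✓ — passes.
F3 (21 nt, A=9 T=5 G=4 C=3): 3' end AGT has 1 G/C ✓; GC 7/21 = 33.3%, outside 37.2–53.5% ✗; Tm = 2·14 + 4·7 = 56°C, outside 61–76°C ✗; length 21, outside 22–26 ✗ — fails.

F2 only.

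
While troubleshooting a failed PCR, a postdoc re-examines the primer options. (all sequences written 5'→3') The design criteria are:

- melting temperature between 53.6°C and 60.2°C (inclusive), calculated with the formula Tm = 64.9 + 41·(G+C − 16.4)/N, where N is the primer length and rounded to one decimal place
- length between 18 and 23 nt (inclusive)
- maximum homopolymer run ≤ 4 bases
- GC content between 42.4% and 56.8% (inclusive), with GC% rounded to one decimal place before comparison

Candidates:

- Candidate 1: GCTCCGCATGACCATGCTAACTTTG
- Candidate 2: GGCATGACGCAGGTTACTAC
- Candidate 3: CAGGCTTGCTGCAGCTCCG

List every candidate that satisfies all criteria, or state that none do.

Candidate 2 only.

Candidate 1 (25 nt, A=5 T=7 G=5 C=8): Tm = 64.9 + 41·(13 − 16.4)/25 = 59.3°C ✓; length 25, outside 18–23 ✗; longest run = 3 ✓; GC 13/25 = 52.0% ✓ — fails.
Candidate 2 (20 nt, A=5 T=4 G=6 C=5): Tm = 64.9 + 41·(11 − 16.4)/20 = 53.8°C ✓; length 20 ✓; longest run = 2 ✓; GC 11/20 = 55.0% ✓ — passes.
Candidate 3 (19 nt, A=2 T=4 G=6 C=7): Tm = 64.9 + 41·(13 − 16.4)/19 = 57.6°C ✓; length 19 ✓; longest run = 2 ✓; GC 13/19 = 68.4%, outside 42.4–56.8% ✗ — fails.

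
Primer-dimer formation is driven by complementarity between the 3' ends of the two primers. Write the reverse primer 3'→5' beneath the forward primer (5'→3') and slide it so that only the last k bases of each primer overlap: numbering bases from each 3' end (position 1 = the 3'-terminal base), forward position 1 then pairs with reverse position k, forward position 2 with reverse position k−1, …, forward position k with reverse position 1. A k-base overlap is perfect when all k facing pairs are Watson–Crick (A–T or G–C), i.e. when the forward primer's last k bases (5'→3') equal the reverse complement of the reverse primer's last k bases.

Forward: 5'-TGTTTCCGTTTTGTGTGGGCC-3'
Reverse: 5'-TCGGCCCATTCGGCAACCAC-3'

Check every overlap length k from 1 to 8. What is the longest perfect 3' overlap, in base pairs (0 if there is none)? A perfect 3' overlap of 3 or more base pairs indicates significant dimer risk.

Longest perfect overlap: 0 complementary base pairs; below the dimer-risk threshold (threshold 3).

Last 8 bases (5'→3') — forward …TGTGGGCC, reverse …GCAACCAC.
Reverse complement of the reverse primer's last 8 bases: GTGGTTGC; its first k bases are the reverse complement of the reverse primer's last k bases, so a perfect k-base overlap needs the forward primer's last k bases to equal them.
Comparing (forward last k vs required): k=1: C vs G ✗; k=2: CC vs GT ✗; k=3: GCC vs GTG ✗; k=4: GGCC vs GTGG ✗; k=5: GGGCC vs GTGGT ✗; k=6: TGGGCC vs GTGGTT ✗; k=7: GTGGGCC vs GTGGTTG ✗; k=8: TGTGGGCC vs GTGGTTGC ✗.
No overlap length from 1 to 8 is perfect, so the longest perfect 3' overlap is 0.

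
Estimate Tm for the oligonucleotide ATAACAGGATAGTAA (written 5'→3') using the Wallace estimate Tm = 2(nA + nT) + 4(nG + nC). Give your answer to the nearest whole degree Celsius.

Base counts: A=8, T=3, G=3, C=1 (length 15).
Tm = 2·(8+3) + 4·(3+1) = 2·11 + 4·4 = 22 + 16 = 38°C.

38°C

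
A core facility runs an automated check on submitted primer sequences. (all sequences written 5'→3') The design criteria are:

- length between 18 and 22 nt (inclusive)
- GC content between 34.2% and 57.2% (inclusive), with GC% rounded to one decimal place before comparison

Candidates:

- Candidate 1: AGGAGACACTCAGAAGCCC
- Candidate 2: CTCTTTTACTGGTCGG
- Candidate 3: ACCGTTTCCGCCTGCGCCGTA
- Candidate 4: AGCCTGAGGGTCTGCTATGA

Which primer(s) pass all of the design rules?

Candidate 1 (19 nt, A=7 T=1 G=5 C=6): length 19 ✓; GC 11/19 = 57.9%, outside 34.2–57.2% ✗ — fails.
Candidate 2 (16 nt, A=1 T=7 G=4 C=4): length 16, outside 18–22 ✗; GC 8/16 = 50.0% ✓ — fails.
Candidate 3 (21 nt, A=2 T=5 G=5 C=9): length 21 ✓; GC 14/21 = 66.7%, outside 34.2–57.2% ✗ — fails.
Candidate 4 (20 nt, A=4 T=5 G=7 C=4): length 20 ✓; GC 11/20 = 55.0% ✓ — passes.

Candidate 4 only.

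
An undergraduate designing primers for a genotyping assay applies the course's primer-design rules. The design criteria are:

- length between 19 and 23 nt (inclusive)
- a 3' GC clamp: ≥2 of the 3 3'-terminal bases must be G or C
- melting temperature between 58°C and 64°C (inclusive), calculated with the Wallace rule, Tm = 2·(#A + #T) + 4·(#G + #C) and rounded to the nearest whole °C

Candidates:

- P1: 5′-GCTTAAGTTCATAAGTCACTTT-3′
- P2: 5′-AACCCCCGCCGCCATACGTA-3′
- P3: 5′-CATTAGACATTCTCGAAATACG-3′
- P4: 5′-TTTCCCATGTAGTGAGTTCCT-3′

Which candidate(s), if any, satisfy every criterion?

P3 and P4.

P1 (22 nt, A=6 T=9 G=3 C=4): length 22 ✓; 3' end TTT has 0 G/C, need ≥2 ✗; Tm = 2·15 + 4·7 = 58°C ✓ — fails.
P2 (20 nt, A=5 T=2 G=3 C=10): length 20 ✓; 3' end GTA has 1 G/C, need ≥2 ✗; Tm = 2·7 + 4·13 = 66°C, outside 58–64°C ✗ — fails.
P3 (22 nt, A=8 T=6 G=3 C=5): length 22 ✓; 3' end ACG has 2 G/C ✓; Tm = 2·14 + 4·8 = 60°C ✓ — passes.
P4 (21 nt, A=3 T=9 G=4 C=5): length 21 ✓; 3' end CCT has 2 G/C ✓; Tm = 2·12 + 4·9 = 60°C ✓ — passes.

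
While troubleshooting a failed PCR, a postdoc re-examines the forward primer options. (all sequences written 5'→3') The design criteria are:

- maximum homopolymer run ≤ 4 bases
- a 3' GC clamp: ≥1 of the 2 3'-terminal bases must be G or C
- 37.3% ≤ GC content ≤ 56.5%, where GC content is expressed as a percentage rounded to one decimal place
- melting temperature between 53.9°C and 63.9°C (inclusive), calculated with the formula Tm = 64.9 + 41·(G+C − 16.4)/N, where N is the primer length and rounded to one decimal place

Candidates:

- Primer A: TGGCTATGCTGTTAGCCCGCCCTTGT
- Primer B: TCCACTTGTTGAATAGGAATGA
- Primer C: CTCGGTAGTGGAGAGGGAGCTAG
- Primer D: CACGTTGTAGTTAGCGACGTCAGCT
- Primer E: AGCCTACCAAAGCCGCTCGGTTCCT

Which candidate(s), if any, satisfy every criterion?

Primer D only.

Primer A (26 nt, A=2 T=9 G=7 C=8): longest run = 3 ✓; 3' end GT has 1 G/C ✓; GC 15/26 = 57.7%, outside 37.3–56.5% ✗; Tm = 64.9 + 41·(15 − 16.4)/26 = 62.7°C ✓ — fails.
Primer B (22 nt, A=7 T=7 G=5 C=3): longest run = 2 ✓; 3' end GA has 1 G/C ✓; GC 8/22 = 36.4%, outside 37.3–56.5% ✗; Tm = 64.9 + 41·(8 − 16.4)/22 = 49.2°C, outside 53.9–63.9°C ✗ — fails.
Primer C (23 nt, A=5 T=4 G=11 C=3): longest run = 3 ✓; 3' end AG has 1 G/C ✓; GC 14/23 = 60.9%, outside 37.3–56.5% ✗; Tm = 64.9 + 41·(14 − 16.4)/23 = 60.6°C ✓ — fails.
Primer D (25 nt, A=5 T=7 G=7 C=6): longest run = 2 ✓; 3' end CT has 1 G/C ✓; GC 13/25 = 52.0% ✓; Tm = 64.9 + 41·(13 − 16.4)/25 = 59.3°C ✓ — passes.
Primer E (25 nt, A=5 T=5 G=5 C=10): longest run = 3 ✓; 3' end CT has 1 G/C ✓; GC 15/25 = 60.0%, outside 37.3–56.5% ✗; Tm = 64.9 + 41·(15 − 16.4)/25 = 62.6°C ✓ — fails.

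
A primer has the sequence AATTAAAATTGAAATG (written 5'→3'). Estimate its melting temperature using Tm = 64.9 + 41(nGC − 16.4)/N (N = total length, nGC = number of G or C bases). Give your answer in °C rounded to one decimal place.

Base counts: A=9, T=5, G=2, C=0; G+C = 2, N = 16.
Tm = 64.9 + 41·(2 − 16.4)/16 = 64.9 + -590.40/16 = 28.0°C.

28.0°C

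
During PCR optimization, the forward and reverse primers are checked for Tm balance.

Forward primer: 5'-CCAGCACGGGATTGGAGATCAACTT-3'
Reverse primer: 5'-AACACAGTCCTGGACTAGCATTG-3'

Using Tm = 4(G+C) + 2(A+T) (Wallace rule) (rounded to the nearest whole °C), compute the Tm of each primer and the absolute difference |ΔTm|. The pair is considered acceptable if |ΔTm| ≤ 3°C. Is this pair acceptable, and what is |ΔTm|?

|ΔTm| = 8°C; the pair is not acceptable.

Forward: A=7 T=5 G=7 C=6 → Tm = 2·12 + 4·13 = 76°C.
Reverse: A=7 T=5 G=5 C=6 → Tm = 2·12 + 4·11 = 68°C.
|ΔTm| = |76 − 68| = 8°C, > 3°C.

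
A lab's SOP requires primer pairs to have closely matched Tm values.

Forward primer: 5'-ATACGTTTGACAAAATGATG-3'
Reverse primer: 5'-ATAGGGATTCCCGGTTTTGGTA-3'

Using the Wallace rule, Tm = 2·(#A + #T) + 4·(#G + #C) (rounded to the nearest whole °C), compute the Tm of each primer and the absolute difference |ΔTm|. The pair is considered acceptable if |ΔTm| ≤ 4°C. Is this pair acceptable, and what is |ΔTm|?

|ΔTm| = 12°C; the pair is not acceptable.

Forward: A=8 T=6 G=4 C=2 → Tm = 2·14 + 4·6 = 52°C.
Reverse: A=4 T=8 G=7 C=3 → Tm = 2·12 + 4·10 = 64°C.
|ΔTm| = |52 − 64| = 12°C, > 4°C.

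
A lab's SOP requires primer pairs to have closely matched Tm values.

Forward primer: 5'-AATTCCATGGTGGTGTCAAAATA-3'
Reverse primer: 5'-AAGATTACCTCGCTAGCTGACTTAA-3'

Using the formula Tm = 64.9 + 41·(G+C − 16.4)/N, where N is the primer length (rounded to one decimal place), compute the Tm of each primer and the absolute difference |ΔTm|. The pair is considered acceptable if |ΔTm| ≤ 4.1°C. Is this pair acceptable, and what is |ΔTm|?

|ΔTm| = 4.5°C; the pair is not acceptable.

Forward: G+C = 8, N = 23 → Tm = 64.9 + 41·(8 − 16.4)/23 = 49.9°C.
Reverse: G+C = 10, N = 25 → Tm = 64.9 + 41·(10 − 16.4)/25 = 54.4°C.
|ΔTm| = |49.9 − 54.4| = 4.5°C, > 4.1°C.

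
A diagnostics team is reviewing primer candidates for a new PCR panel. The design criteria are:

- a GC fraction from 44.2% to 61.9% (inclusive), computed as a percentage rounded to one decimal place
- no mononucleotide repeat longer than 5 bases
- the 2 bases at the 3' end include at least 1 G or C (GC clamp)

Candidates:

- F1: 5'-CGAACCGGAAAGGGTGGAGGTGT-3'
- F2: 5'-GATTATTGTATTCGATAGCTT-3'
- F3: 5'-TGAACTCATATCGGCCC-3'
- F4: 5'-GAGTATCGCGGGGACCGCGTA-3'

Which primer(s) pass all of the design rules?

F1 (23 nt, A=6 T=3 G=11 C=3): GC 14/23 = 60.9% ✓; longest run = 3 ✓; 3' end GT has 1 G/C ✓ — passes.
F2 (21 nt, A=5 T=10 G=4 C=2): GC 6/21 = 28.6%, outside 44.2–61.9% ✗; longest run = 2 ✓; 3' end TT has 0 G/C, need ≥1 ✗ — fails.
F3 (17 nt, A=4 T=4 G=3 C=6): GC 9/17 = 52.9% ✓; longest run = 3 ✓; 3' end CC has 2 G/C ✓ — passes.
F4 (21 nt, A=4 T=3 G=9 C=5): GC 14/21 = 66.7%, outside 44.2–61.9% ✗; longest run = 4 ✓; 3' end TA has 0 G/C, need ≥1 ✗ — fails.

F1 and F3.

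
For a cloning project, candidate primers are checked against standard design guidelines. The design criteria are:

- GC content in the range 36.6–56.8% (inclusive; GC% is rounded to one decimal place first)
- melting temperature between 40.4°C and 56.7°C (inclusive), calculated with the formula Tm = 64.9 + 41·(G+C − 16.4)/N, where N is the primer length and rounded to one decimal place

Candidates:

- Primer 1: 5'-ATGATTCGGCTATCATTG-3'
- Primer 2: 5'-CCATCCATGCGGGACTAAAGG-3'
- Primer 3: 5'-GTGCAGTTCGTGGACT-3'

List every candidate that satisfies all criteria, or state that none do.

Primer 1 and Primer 3.

Primer 1 (18 nt, A=4 T=7 G=4 C=3): GC 7/18 = 38.9% ✓; Tm = 64.9 + 41·(7 − 16.4)/18 = 43.5°C ✓ — passes.
Primer 2 (21 nt, A=6 T=3 G=6 C=6): GC 12/21 = 57.1%, outside 36.6–56.8% ✗; Tm = 64.9 + 41·(12 − 16.4)/21 = 56.3°C ✓ — fails.
Primer 3 (16 nt, A=2 T=5 G=6 C=3): GC 9/16 = 56.3% ✓; Tm = 64.9 + 41·(9 − 16.4)/16 = 45.9°C ✓ — passes.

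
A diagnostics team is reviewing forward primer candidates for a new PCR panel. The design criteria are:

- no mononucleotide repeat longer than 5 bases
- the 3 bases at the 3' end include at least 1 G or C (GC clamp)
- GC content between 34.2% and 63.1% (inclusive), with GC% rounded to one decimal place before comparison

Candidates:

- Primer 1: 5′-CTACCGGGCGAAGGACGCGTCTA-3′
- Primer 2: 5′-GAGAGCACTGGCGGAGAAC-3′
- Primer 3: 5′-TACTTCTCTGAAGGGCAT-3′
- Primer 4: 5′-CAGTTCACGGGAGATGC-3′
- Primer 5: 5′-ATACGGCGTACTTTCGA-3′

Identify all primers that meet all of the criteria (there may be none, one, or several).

Primer 3, Primer 4 and Primer 5.

Primer 1 (23 nt, A=5 T=3 G=8 C=7): longest run = 3 ✓; 3' end CTA has 1 G/C ✓; GC 15/23 = 65.2%, outside 34.2–63.1% ✗ — fails.
Primer 2 (19 nt, A=6 T=1 G=8 C=4): longest run = 2 ✓; 3' end AAC has 1 G/C ✓; GC 12/19 = 63.2%, outside 34.2–63.1% ✗ — fails.
Primer 3 (18 nt, A=4 T=6 G=4 C=4): longest run = 3 ✓; 3' end CAT has 1 G/C ✓; GC 8/18 = 44.4% ✓ — passes.
Primer 4 (17 nt, A=4 T=3 G=6 C=4): longest run = 3 ✓; 3' end TGC has 2 G/C ✓; GC 10/17 = 58.8% ✓ — passes.
Primer 5 (17 nt, A=4 T=5 G=4 C=4): longest run = 3 ✓; 3' end CGA has 2 G/C ✓; GC 8/17 = 47.1% ✓ — passes.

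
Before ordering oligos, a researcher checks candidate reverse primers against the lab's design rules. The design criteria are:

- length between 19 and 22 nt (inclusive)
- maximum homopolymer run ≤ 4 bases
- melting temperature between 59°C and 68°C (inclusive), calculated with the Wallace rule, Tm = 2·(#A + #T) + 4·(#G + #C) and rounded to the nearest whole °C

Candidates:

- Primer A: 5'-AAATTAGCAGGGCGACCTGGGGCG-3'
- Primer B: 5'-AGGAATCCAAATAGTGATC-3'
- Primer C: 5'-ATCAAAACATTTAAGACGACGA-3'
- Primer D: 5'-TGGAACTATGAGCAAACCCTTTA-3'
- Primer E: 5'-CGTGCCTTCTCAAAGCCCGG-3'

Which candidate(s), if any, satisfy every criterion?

Primer A (24 nt, A=6 T=3 G=10 C=5): length 24, outside 19–22 ✗; longest run = 4 ✓; Tm = 2·9 + 4·15 = 78°C, outside 59–68°C ✗ — fails.
Primer B (19 nt, A=8 T=4 G=4 C=3): length 19 ✓; longest run = 3 ✓; Tm = 2·12 + 4·7 = 52°C, outside 59–68°C ✗ — fails.
Primer C (22 nt, A=11 T=4 G=3 C=4): length 22 ✓; longest run = 4 ✓; Tm = 2·15 + 4·7 = 58°C, outside 59–68°C ✗ — fails.
Primer D (23 nt, A=8 T=6 G=4 C=5): length 23, outside 19–22 ✗; longest run = 3 ✓; Tm = 2·14 + 4·9 = 64°C ✓ — fails.
Primer E (20 nt, A=3 T=4 G=5 C=8): length 20 ✓; longest run = 3 ✓; Tm = 2·7 + 4·13 = 66°C ✓ — passes.

Primer E only.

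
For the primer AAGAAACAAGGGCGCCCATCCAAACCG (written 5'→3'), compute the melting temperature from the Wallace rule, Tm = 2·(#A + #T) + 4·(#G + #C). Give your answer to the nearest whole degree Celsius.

84°C

Base counts: A=11, T=1, G=6, C=9 (length 27).
Tm = 2·(11+1) + 4·(6+9) = 2·12 + 4·15 = 24 + 60 = 84°C.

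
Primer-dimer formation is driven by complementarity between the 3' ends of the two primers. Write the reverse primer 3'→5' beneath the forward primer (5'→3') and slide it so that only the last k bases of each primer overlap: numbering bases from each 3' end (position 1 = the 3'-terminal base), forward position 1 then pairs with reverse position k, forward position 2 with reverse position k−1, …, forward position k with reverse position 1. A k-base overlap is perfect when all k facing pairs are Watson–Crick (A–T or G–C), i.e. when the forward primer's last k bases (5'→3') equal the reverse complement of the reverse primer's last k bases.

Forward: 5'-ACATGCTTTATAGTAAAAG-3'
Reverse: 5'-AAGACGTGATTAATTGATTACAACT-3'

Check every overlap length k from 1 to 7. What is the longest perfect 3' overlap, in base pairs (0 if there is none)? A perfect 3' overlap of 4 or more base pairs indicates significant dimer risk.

Last 7 bases (5'→3') — forward …GTAAAAG, reverse …TACAACT.
Reverse complement of the reverse primer's last 7 bases: AGTTGTA; its first k bases are the reverse complement of the reverse primer's last k bases, so a perfect k-base overlap needs the forward primer's last k bases to equal them.
Comparing (forward last k vs required): k=1: G vs A ✗; k=2: AG vs AG ✓; k=3: AAG vs AGT ✗; k=4: AAAG vs AGTT ✗; k=5: AAAAG vs AGTTG ✗; k=6: TAAAAG vs AGTTGT ✗; k=7: GTAAAAG vs AGTTGTA ✗.
Only k = 2 is perfect, so the longest perfect 3' overlap is 2.

Longest perfect overlap: 2 complementary base pairs; below the dimer-risk threshold (threshold 4).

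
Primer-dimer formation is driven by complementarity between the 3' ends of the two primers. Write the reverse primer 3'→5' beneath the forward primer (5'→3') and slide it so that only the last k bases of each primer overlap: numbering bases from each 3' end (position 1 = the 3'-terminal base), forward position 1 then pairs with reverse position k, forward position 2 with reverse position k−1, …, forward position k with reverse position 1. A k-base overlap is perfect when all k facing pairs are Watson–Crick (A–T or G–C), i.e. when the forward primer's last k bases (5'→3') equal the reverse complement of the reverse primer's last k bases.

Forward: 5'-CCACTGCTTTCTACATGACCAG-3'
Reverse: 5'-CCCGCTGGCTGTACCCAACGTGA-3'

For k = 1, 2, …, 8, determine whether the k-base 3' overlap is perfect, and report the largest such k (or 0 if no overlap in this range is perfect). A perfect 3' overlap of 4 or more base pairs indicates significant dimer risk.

Last 8 bases (5'→3') — forward …ATGACCAG, reverse …CAACGTGA.
Reverse complement of the reverse primer's last 8 bases: TCACGTTG; its first k bases are the reverse complement of the reverse primer's last k bases, so a perfect k-base overlap needs the forward primer's last k bases to equal them.
Comparing (forward last k vs required): k=1: G vs T ✗; k=2: AG vs TC ✗; k=3: CAG vs TCA ✗; k=4: CCAG vs TCAC ✗; k=5: ACCAG vs TCACG ✗; k=6: GACCAG vs TCACGT ✗; k=7: TGACCAG vs TCACGTT ✗; k=8: ATGACCAG vs TCACGTTG ✗.
No overlap length from 1 to 8 is perfect, so the longest perfect 3' overlap is 0.

Longest perfect overlap: 0 complementary base pairs; below the dimer-risk threshold (threshold 4).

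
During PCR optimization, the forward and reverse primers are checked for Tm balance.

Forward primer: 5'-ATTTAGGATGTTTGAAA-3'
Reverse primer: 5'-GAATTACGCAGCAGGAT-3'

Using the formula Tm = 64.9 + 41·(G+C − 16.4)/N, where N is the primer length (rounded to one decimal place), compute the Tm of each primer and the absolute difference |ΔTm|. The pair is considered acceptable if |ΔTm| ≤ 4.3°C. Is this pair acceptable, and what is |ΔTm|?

Forward: G+C = 4, N = 17 → Tm = 64.9 + 41·(4 − 16.4)/17 = 35.0°C.
Reverse: G+C = 8, N = 17 → Tm = 64.9 + 41·(8 − 16.4)/17 = 44.6°C.
|ΔTm| = |35.0 − 44.6| = 9.6°C, > 4.3°C.

|ΔTm| = 9.6°C; the pair is not acceptable.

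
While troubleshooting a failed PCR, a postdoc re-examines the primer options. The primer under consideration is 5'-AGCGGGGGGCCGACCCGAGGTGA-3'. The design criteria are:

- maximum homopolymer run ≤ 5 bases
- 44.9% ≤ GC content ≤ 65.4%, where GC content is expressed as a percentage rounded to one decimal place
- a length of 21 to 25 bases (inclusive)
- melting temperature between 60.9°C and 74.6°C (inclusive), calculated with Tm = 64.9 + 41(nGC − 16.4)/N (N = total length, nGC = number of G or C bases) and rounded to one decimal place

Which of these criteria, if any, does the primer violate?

Fails: homopolymer run, GC content.

Base counts: A=4, T=1, G=12, C=6 (length 23).
homopolymer run: longest run = 6, exceeds 5 ✗
GC content: GC 18/23 = 78.3%, outside 44.9–65.4% ✗
length: length 23 ✓
Tm: Tm = 64.9 + 41·(18 − 16.4)/23 = 67.8°C ✓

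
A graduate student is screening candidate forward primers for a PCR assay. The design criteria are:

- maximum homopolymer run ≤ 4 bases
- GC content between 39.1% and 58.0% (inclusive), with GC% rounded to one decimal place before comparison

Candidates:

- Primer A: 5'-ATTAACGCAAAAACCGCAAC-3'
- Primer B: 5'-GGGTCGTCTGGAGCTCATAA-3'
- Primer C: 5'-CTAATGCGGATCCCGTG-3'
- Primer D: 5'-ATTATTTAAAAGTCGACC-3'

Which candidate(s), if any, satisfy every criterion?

Primer B only.

Primer A (20 nt, A=10 T=2 G=2 C=6): longest run = 5, exceeds 4 ✗; GC 8/20 = 40.0% ✓ — fails.
Primer B (20 nt, A=4 T=5 G=7 C=4): longest run = 3 ✓; GC 11/20 = 55.0% ✓ — passes.
Primer C (17 nt, A=3 T=4 G=5 C=5): longest run = 3 ✓; GC 10/17 = 58.8%, outside 39.1–58.0% ✗ — fails.
Primer D (18 nt, A=7 T=6 G=2 C=3): longest run = 4 ✓; GC 5/18 = 27.8%, outside 39.1–58.0% ✗ — fails.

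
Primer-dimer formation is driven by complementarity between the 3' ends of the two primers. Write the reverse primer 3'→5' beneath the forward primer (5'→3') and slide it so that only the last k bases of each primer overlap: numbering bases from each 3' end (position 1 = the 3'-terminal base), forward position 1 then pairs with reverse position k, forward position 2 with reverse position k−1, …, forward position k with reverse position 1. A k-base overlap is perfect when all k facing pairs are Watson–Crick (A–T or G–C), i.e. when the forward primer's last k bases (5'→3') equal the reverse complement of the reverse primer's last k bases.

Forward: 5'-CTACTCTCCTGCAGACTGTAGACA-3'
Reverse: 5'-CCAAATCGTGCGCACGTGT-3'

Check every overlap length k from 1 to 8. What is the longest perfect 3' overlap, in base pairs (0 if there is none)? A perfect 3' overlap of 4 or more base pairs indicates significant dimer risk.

Longest perfect overlap: 3 complementary base pairs; below the dimer-risk threshold (threshold 4).

Last 8 bases (5'→3') — forward …TGTAGACA, reverse …GCACGTGT.
Reverse complement of the reverse primer's last 8 bases: ACACGTGC; its first k bases are the reverse complement of the reverse primer's last k bases, so a perfect k-base overlap needs the forward primer's last k bases to equal them.
Comparing (forward last k vs required): k=1: A vs A ✓; k=2: CA vs AC ✗; k=3: ACA vs ACA ✓; k=4: GACA vs ACAC ✗; k=5: AGACA vs ACACG ✗; k=6: TAGACA vs ACACGT ✗; k=7: GTAGACA vs ACACGTG ✗; k=8: TGTAGACA vs ACACGTGC ✗.
Perfect overlaps at k = 1, 3; the largest is 3.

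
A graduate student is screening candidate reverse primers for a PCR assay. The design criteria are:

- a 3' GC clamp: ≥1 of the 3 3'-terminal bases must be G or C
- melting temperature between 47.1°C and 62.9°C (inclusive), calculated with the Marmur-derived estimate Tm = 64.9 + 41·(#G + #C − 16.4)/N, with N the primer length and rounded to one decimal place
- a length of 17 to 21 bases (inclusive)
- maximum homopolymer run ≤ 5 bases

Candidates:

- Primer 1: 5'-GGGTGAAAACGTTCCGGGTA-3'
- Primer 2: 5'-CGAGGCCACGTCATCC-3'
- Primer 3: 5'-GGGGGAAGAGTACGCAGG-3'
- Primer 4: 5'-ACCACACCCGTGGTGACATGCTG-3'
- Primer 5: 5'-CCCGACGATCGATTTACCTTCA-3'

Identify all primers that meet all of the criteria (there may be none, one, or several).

Primer 1 (20 nt, A=5 T=4 G=8 C=3): 3' end GTA has 1 G/C ✓; Tm = 64.9 + 41·(11 − 16.4)/20 = 53.8°C ✓; length 20 ✓; longest run = 4 ✓ — passes.
Primer 2 (16 nt, A=3 T=2 G=4 C=7): 3' end TCC has 2 G/C ✓; Tm = 64.9 + 41·(11 − 16.4)/16 = 51.1°C ✓; length 16, outside 17–21 ✗; longest run = 2 ✓ — fails.
Primer 3 (18 nt, A=5 T=1 G=10 C=2): 3' end AGG has 2 G/C ✓; Tm = 64.9 + 41·(12 − 16.4)/18 = 54.9°C ✓; length 18 ✓; longest run = 5 ✓ — passes.
Primer 4 (23 nt, A=5 T=4 G=6 C=8): 3' end CTG has 2 G/C ✓; Tm = 64.9 + 41·(14 − 16.4)/23 = 60.6°C ✓; length 23, outside 17–21 ✗; longest run = 3 ✓ — fails.
Primer 5 (22 nt, A=5 T=6 G=3 C=8): 3' end TCA has 1 G/C ✓; Tm = 64.9 + 41·(11 − 16.4)/22 = 54.8°C ✓; length 22, outside 17–21 ✗; longest run = 3 ✓ — fails.

Primer 1 and Primer 3.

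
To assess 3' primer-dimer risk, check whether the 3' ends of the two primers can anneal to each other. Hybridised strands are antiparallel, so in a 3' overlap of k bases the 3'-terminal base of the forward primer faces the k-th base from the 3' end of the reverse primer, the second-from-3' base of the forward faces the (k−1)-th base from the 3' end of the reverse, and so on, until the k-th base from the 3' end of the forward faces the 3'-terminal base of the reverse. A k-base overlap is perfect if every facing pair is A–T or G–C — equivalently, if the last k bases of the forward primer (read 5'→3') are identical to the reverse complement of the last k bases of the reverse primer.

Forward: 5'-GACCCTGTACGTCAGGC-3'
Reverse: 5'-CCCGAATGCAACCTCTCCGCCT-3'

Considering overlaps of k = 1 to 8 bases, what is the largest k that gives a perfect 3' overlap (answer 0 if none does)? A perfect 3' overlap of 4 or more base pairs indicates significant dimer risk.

Longest perfect overlap: 4 complementary base pairs; significant dimer risk (threshold 4).

Last 8 bases (5'→3') — forward …CGTCAGGC, reverse …CTCCGCCT.
Reverse complement of the reverse primer's last 8 bases: AGGCGGAG; its first k bases are the reverse complement of the reverse primer's last k bases, so a perfect k-base overlap needs the forward primer's last k bases to equal them.
Comparing (forward last k vs required): k=1: C vs A ✗; k=2: GC vs AG ✗; k=3: GGC vs AGG ✗; k=4: AGGC vs AGGC ✓; k=5: CAGGC vs AGGCG ✗; k=6: TCAGGC vs AGGCGG ✗; k=7: GTCAGGC vs AGGCGGA ✗; k=8: CGTCAGGC vs AGGCGGAG ✗.
Only k = 4 is perfect, so the longest perfect 3' overlap is 4.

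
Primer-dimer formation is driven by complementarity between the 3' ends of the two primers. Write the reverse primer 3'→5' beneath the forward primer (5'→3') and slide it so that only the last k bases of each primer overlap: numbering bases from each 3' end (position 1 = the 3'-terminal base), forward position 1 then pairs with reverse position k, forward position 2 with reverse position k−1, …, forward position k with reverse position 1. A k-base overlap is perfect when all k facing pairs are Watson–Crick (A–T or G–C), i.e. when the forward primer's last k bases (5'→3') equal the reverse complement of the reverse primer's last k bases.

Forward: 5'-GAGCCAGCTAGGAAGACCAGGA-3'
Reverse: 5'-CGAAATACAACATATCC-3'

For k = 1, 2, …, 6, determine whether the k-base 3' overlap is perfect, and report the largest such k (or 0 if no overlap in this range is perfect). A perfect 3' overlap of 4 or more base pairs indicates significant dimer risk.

Last 6 bases (5'→3') — forward …CCAGGA, reverse …ATATCC.
Reverse complement of the reverse primer's last 6 bases: GGATAT; its first k bases are the reverse complement of the reverse primer's last k bases, so a perfect k-base overlap needs the forward primer's last k bases to equal them.
Comparing (forward last k vs required): k=1: A vs G ✗; k=2: GA vs GG ✗; k=3: GGA vs GGA ✓; k=4: AGGA vs GGAT ✗; k=5: CAGGA vs GGATA ✗; k=6: CCAGGA vs GGATAT ✗.
Only k = 3 is perfect, so the longest perfect 3' overlap is 3.

Longest perfect overlap: 3 complementary base pairs; below the dimer-risk threshold (threshold 4).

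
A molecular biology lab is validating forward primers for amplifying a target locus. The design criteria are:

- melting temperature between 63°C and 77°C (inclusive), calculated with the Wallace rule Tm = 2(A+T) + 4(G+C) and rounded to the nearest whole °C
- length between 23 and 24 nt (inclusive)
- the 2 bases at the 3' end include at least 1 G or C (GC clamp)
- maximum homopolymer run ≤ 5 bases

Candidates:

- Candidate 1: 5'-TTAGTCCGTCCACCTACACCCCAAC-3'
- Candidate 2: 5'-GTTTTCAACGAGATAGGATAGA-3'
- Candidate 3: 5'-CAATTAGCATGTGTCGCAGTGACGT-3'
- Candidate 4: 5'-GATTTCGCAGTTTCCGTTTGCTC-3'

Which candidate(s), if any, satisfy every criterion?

Candidate 4 only.

Candidate 1 (25 nt, A=6 T=5 G=2 C=12): Tm = 2·11 + 4·14 = 78°C, outside 63–77°C ✗; length 25, outside 23–24 ✗; 3' end AC has 1 G/C ✓; longest run = 4 ✓ — fails.
Candidate 2 (22 nt, A=8 T=6 G=6 C=2): Tm = 2·14 + 4·8 = 60°C, outside 63–77°C ✗; length 22, outside 23–24 ✗; 3' end GA has 1 G/C ✓; longest run = 4 ✓ — fails.
Candidate 3 (25 nt, A=6 T=7 G=7 C=5): Tm = 2·13 + 4·12 = 74°C ✓; length 25, outside 23–24 ✗; 3' end GT has 1 G/C ✓; longest run = 2 ✓ — fails.
Candidate 4 (23 nt, A=2 T=10 G=5 C=6): Tm = 2·12 + 4·11 = 68°C ✓; length 23 ✓; 3' end TC has 1 G/C ✓; longest run = 3 ✓ — passes.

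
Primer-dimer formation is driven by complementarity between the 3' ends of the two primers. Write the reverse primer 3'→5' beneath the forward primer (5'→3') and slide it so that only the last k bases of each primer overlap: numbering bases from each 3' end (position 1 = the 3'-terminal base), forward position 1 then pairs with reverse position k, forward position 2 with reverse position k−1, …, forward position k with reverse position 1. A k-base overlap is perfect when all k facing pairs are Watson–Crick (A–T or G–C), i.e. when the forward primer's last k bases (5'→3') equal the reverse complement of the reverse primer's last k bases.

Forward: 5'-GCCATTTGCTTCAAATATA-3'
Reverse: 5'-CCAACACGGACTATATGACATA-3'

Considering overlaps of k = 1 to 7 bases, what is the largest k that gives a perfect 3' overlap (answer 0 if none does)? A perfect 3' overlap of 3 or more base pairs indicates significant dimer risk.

Longest perfect overlap: 2 complementary base pairs; below the dimer-risk threshold (threshold 3).

Last 7 bases (5'→3') — forward …AAATATA, reverse …TGACATA.
Reverse complement of the reverse primer's last 7 bases: TATGTCA; its first k bases are the reverse complement of the reverse primer's last k bases, so a perfect k-base overlap needs the forward primer's last k bases to equal them.
Comparing (forward last k vs required): k=1: A vs T ✗; k=2: TA vs TA ✓; k=3: ATA vs TAT ✗; k=4: TATA vs TATG ✗; k=5: ATATA vs TATGT ✗; k=6: AATATA vs TATGTC ✗; k=7: AAATATA vs TATGTCA ✗.
Only k = 2 is perfect, so the longest perfect 3' overlap is 2.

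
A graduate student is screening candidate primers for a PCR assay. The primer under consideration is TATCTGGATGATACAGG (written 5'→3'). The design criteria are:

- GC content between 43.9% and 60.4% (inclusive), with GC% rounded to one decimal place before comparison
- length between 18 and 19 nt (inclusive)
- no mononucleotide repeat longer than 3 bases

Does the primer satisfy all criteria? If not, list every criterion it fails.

Fails: GC content, length.

Base counts: A=5, T=5, G=5, C=2 (length 17).
GC content: GC 7/17 = 41.2%, outside 43.9–60.4% ✗
length: length 17, outside 18–19 ✗
homopolymer run: longest run = 2 ✓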